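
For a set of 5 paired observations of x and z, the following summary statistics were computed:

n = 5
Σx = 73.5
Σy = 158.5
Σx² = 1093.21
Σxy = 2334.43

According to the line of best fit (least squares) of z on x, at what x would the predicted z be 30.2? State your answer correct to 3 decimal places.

10.428

Sxx = Σx² − (Σx)²/n = 1093.21 − 1080.45 = 12.76
Sxy = Σxy − (Σx)(Σy)/n = 2334.43 − 2329.95 = 4.48
b = Sxy/Sxx = 4.48/12.76 = 0.351097
a = ȳ − b·x̄ = 31.7 − 0.351097·14.7 = 26.538871
Set a + b·x = 30.2: x = (30.2 − 26.538871) / 0.351097 = 10.427679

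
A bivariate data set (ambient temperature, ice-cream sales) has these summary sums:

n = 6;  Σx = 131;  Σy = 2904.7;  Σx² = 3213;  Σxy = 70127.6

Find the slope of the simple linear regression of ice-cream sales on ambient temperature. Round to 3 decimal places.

19.013

Sxx = Σx² − (Σx)²/n = 3213 − 2860.166667 = 352.833333
Sxy = Σxy − (Σx)(Σy)/n = 70127.6 − 63419.283333 = 6708.316667
b = Sxy/Sxx = 6708.316667/352.833333 = 19.012707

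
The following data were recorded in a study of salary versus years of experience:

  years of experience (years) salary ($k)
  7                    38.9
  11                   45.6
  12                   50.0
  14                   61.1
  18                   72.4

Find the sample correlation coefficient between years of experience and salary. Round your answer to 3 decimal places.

n = 5, Σx = 62, Σy = 268, Σxy = 3532.5, Σx² = 834, Σy² = 15067.54
Sxx = Σx² − (Σx)²/n = 834 − 768.8 = 65.2
Sxy = Σxy − (Σx)(Σy)/n = 3532.5 − 3323.2 = 209.3
Syy = Σy² − (Σy)²/n = 15067.54 − 14364.8 = 702.74
r = Sxy/√(Sxx·Syy) = 209.3/√(45818.648) = 209.3/214.052909 = 0.977796

0.978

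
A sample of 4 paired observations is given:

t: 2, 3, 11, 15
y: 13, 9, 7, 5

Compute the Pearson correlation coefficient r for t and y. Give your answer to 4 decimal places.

n = 4, Σx = 31, Σy = 34, Σxy = 205, Σx² = 359, Σy² = 324
Sxx = Σx² − (Σx)²/n = 359 − 240.25 = 118.75
Sxy = Σxy − (Σx)(Σy)/n = 205 − 263.5 = -58.5
Syy = Σy² − (Σy)²/n = 324 − 289 = 35
r = Sxy/√(Sxx·Syy) = -58.5/√(4156.25) = -58.5/64.468985 = -0.907413

-0.9074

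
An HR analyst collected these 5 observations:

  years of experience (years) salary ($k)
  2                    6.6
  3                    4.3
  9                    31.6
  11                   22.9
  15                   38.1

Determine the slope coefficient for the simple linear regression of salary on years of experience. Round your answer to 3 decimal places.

n = 5, Σx = 40, Σy = 103.5, Σxy = 1133.9, Σx² = 440
Sxx = Σx² − (Σx)²/n = 440 − 320 = 120
Sxy = Σxy − (Σx)(Σy)/n = 1133.9 − 828 = 305.9
b = Sxy/Sxx = 305.9/120 = 2.549167

2.549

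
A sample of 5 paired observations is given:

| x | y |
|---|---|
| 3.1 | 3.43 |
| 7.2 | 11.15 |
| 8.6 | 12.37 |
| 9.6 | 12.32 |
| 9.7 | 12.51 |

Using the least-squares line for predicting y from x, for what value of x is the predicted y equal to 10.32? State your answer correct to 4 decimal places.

7.6140

n = 5, Σx = 38.2, Σy = 51.78, Σxy = 436.914, Σx² = 321.66
Sxx = Σx² − (Σx)²/n = 321.66 − 291.848 = 29.812
Sxy = Σxy − (Σx)(Σy)/n = 436.914 − 395.5992 = 41.3148
b = Sxy/Sxx = 41.3148/29.812 = 1.385845
a = ȳ − b·x̄ = 10.356 − 1.385845·7.64 = -0.231853
Set a + b·x = 10.32: x = (10.32 − (-0.231853)) / 1.385845 = 7.614023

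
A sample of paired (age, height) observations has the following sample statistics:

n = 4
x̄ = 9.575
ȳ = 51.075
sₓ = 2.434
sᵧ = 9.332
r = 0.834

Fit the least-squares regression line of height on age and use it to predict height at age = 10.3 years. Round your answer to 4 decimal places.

53.3932

b = r · sᵧ/sₓ = 0.834 · 9.332/2.434 = 3.197571
a = ȳ − b·x̄ = 51.075 − 3.197571·9.575 = 20.458257
ŷ(10.3) = a + b·10.3 = 20.458257 + 3.197571·10.3 = 53.393239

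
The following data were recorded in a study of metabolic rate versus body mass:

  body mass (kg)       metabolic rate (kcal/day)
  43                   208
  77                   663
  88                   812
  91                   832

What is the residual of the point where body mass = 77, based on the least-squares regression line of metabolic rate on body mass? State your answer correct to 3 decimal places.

n = 4, Σx = 299, Σy = 2515, Σxy = 207163, Σx² = 23803
Sxx = Σx² − (Σx)²/n = 23803 − 22350.25 = 1452.75
Sxy = Σxy − (Σx)(Σy)/n = 207163 − 187996.25 = 19166.75
b = Sxy/Sxx = 19166.75/1452.75 = 13.193426
a = ȳ − b·x̄ = 628.75 − 13.193426·74.75 = -357.458613
ŷ(77) = -357.458613 + 13.193426·77 = 658.435209
residual = y − ŷ = 663 − 658.435209 = 4.564791

4.565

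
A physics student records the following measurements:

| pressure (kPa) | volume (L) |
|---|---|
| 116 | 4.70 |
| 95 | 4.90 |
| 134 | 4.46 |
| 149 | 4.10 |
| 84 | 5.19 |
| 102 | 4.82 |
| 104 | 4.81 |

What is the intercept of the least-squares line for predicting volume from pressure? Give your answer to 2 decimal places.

n = 7, Σx = 784, Σy = 32.98, Σxy = 3647.08, Σx² = 90914
Sxx = Σx² − (Σx)²/n = 90914 − 87808 = 3106
Sxy = Σxy − (Σx)(Σy)/n = 3647.08 − 3693.76 = -46.68
b = Sxy/Sxx = -46.68/3106 = -0.015029
a = ȳ − b·x̄ = 4.711429 − (-0.015029)·112 = 6.394674

6.39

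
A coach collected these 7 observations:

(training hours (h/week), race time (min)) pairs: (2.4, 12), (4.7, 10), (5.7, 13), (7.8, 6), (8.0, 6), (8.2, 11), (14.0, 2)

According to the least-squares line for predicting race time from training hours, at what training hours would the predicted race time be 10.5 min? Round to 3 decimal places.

n = 7, Σx = 50.8, Σy = 60, Σxy = 362.9, Σx² = 448.42
Sxx = Σx² − (Σx)²/n = 448.42 − 368.662857 = 79.757143
Sxy = Σxy − (Σx)(Σy)/n = 362.9 − 435.428571 = -72.528571
b = Sxy/Sxx = -72.528571/79.757143 = -0.909368
a = ȳ − b·x̄ = 8.571429 − (-0.909368)·7.257143 = 15.170840
Set a + b·x = 10.5: x = (10.5 − 15.170840) / (-0.909368) = 5.136360

5.136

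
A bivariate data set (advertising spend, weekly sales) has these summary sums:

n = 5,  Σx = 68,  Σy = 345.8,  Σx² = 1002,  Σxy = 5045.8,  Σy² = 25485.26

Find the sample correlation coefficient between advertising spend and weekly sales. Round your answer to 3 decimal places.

0.985

Sxx = Σx² − (Σx)²/n = 1002 − 924.8 = 77.2
Sxy = Σxy − (Σx)(Σy)/n = 5045.8 − 4702.88 = 342.92
Syy = Σy² − (Σy)²/n = 25485.26 − 23915.528 = 1569.732
r = Sxy/√(Sxx·Syy) = 342.92/√(121183.3104) = 342.92/348.113933 = 0.985080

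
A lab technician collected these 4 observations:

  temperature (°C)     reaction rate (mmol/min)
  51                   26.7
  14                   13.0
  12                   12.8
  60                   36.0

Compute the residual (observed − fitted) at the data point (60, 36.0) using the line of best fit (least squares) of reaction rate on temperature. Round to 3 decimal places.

n = 4, Σx = 137, Σy = 88.5, Σxy = 3857.3, Σx² = 6541
Sxx = Σx² − (Σx)²/n = 6541 − 4692.25 = 1848.75
Sxy = Σxy − (Σx)(Σy)/n = 3857.3 − 3031.125 = 826.175
b = Sxy/Sxx = 826.175/1848.75 = 0.446883
a = ȳ − b·x̄ = 22.125 − 0.446883·34.25 = 6.819256
ŷ(60) = 6.819256 + 0.446883·60 = 33.632238
residual = y − ŷ = 36.0 − 33.632238 = 2.367762

2.368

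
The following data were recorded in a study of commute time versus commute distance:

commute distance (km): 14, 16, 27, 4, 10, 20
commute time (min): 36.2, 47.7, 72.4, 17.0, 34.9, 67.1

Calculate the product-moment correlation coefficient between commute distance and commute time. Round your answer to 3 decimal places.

n = 6, Σx = 91, Σy = 275.3, Σxy = 4983.8, Σx² = 1697, Σy² = 14836.91
Sxx = Σx² − (Σx)²/n = 1697 − 1380.166667 = 316.833333
Sxy = Σxy − (Σx)(Σy)/n = 4983.8 − 4175.383333 = 808.416667
Syy = Σy² − (Σy)²/n = 14836.91 − 12631.681667 = 2205.228333
r = Sxy/√(Sxx·Syy) = 808.416667/√(698689.843611) = 808.416667/835.876692 = 0.967148

0.967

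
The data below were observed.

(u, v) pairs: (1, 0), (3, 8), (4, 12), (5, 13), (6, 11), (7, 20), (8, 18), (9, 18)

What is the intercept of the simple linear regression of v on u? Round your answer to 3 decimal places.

n = 8, Σx = 43, Σy = 100, Σxy = 649, Σx² = 281
Sxx = Σx² − (Σx)²/n = 281 − 231.125 = 49.875
Sxy = Σxy − (Σx)(Σy)/n = 649 − 537.5 = 111.5
b = Sxy/Sxx = 111.5/49.875 = 2.235589
a = ȳ − b·x̄ = 12.5 − 2.235589·5.375 = 0.483709

0.484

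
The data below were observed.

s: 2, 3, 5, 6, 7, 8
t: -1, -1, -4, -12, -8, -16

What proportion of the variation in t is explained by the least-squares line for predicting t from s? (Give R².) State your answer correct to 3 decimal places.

0.812

n = 6, Σx = 31, Σy = -42, Σxy = -281, Σx² = 187, Σy² = 482
Sxx = Σx² − (Σx)²/n = 187 − 160.166667 = 26.833333
Sxy = Σxy − (Σx)(Σy)/n = -281 − (-217) = -64
Syy = Σy² − (Σy)²/n = 482 − 294 = 188
R² = Sxy²/(Sxx·Syy) = (-64)²/(26.833333·188) = 0.811947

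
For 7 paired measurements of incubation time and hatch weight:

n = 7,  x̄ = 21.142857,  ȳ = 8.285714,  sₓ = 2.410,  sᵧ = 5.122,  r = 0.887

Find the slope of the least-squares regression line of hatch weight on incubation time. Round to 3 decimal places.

b = r · sᵧ/sₓ = 0.887 · 5.122/2.41 = 1.885151

1.885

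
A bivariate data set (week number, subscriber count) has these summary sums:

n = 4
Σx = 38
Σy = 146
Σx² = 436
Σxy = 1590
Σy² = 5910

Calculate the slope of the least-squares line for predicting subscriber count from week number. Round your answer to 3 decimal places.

2.707

Sxx = Σx² − (Σx)²/n = 436 − 361 = 75
Sxy = Σxy − (Σx)(Σy)/n = 1590 − 1387 = 203
b = Sxy/Sxx = 203/75 = 2.706667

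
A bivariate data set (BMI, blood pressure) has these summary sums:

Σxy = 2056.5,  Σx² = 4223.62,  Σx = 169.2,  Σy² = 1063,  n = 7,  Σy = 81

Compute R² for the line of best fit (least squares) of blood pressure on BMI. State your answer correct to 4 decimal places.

0.5781

Sxx = Σx² − (Σx)²/n = 4223.62 − 4089.805714 = 133.814286
Sxy = Σxy − (Σx)(Σy)/n = 2056.5 − 1957.885714 = 98.614286
Syy = Σy² − (Σy)²/n = 1063 − 937.285714 = 125.714286
R² = Sxy²/(Sxx·Syy) = (98.614286)²/(133.814286·125.714286) = 0.578086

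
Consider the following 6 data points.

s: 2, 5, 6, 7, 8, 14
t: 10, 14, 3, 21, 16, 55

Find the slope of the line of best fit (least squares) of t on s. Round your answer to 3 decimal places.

4.000

n = 6, Σx = 42, Σy = 119, Σxy = 1153, Σx² = 374
Sxx = Σx² − (Σx)²/n = 374 − 294 = 80
Sxy = Σxy − (Σx)(Σy)/n = 1153 − 833 = 320
b = Sxy/Sxx = 320/80 = 4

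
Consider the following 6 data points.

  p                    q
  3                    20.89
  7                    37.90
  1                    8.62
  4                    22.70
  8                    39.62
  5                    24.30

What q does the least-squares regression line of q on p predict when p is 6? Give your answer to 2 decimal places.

31.55

n = 6, Σx = 28, Σy = 154.03, Σxy = 865.85, Σx² = 164
Sxx = Σx² − (Σx)²/n = 164 − 130.666667 = 33.333333
Sxy = Σxy − (Σx)(Σy)/n = 865.85 − 718.806667 = 147.043333
b = Sxy/Sxx = 147.043333/33.333333 = 4.4113
a = ȳ − b·x̄ = 25.671667 − 4.4113·4.666667 = 5.0856
ŷ(6) = a + b·6 = 5.0856 + 4.4113·6 = 31.5534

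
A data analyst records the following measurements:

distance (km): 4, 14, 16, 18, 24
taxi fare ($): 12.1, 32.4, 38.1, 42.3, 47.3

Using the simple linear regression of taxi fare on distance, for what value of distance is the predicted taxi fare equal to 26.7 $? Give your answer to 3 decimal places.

10.985

n = 5, Σx = 76, Σy = 172.2, Σxy = 3008.2, Σx² = 1368
Sxx = Σx² − (Σx)²/n = 1368 − 1155.2 = 212.8
Sxy = Σxy − (Σx)(Σy)/n = 3008.2 − 2617.44 = 390.76
b = Sxy/Sxx = 390.76/212.8 = 1.836278
a = ȳ − b·x̄ = 34.44 − 1.836278·15.2 = 6.528571
Set a + b·x = 26.7: x = (26.7 − 6.528571) / 1.836278 = 10.984952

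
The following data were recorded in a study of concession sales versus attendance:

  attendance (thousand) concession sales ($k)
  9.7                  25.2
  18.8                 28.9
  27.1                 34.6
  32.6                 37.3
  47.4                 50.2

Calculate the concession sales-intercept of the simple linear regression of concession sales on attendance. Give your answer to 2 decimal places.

n = 5, Σx = 135.6, Σy = 176.2, Σxy = 5320.88, Σx² = 4491.46
Sxx = Σx² − (Σx)²/n = 4491.46 − 3677.472 = 813.988
Sxy = Σxy − (Σx)(Σy)/n = 5320.88 − 4778.544 = 542.336
b = Sxy/Sxx = 542.336/813.988 = 0.666270
a = ȳ − b·x̄ = 35.24 − 0.666270·27.12 = 17.170750

17.17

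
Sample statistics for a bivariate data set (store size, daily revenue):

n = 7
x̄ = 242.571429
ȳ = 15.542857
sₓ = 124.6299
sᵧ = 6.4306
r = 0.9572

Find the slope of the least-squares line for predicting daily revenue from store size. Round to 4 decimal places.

b = r · sᵧ/sₓ = 0.9572 · 6.4306/124.6299 = 0.049389

0.0494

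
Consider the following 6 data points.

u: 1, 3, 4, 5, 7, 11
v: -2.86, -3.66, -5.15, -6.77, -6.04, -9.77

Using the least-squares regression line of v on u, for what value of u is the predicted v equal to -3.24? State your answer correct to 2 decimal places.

n = 6, Σx = 31, Σy = -34.25, Σxy = -218.04, Σx² = 221
Sxx = Σx² − (Σx)²/n = 221 − 160.166667 = 60.833333
Sxy = Σxy − (Σx)(Σy)/n = -218.04 − (-176.958333) = -41.081667
b = Sxy/Sxx = -41.081667/60.833333 = -0.675315
a = ȳ − b·x̄ = -5.708333 − (-0.675315)·5.166667 = -2.219205
Set a + b·x = -3.24: x = (-3.24 − (-2.219205)) / (-0.675315) = 1.511583

1.51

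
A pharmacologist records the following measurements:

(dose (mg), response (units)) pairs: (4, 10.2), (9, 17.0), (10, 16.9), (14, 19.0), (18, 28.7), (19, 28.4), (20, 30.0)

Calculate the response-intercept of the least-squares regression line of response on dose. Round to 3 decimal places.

4.772

n = 7, Σx = 94, Σy = 150.2, Σxy = 2285, Σx² = 1478
Sxx = Σx² − (Σx)²/n = 1478 − 1262.285714 = 215.714286
Sxy = Σxy − (Σx)(Σy)/n = 2285 − 2016.971429 = 268.028571
b = Sxy/Sxx = 268.028571/215.714286 = 1.242517
a = ȳ − b·x̄ = 21.457143 − 1.242517·13.428571 = 4.771921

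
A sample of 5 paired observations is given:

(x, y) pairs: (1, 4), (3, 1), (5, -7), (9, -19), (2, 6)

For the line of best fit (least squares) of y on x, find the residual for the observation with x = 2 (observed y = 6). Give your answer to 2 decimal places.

n = 5, Σx = 20, Σy = -15, Σxy = -187, Σx² = 120
Sxx = Σx² − (Σx)²/n = 120 − 80 = 40
Sxy = Σxy − (Σx)(Σy)/n = -187 − (-60) = -127
b = Sxy/Sxx = -127/40 = -3.175
a = ȳ − b·x̄ = -3 − (-3.175)·4 = 9.7
ŷ(2) = 9.7 + (-3.175)·2 = 3.35
residual = y − ŷ = 6 − 3.35 = 2.65

2.65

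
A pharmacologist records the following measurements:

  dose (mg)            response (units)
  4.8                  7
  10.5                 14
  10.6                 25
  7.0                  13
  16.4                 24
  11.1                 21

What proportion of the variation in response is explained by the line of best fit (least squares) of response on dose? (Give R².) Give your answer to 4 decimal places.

0.6784

n = 6, Σx = 60.4, Σy = 104, Σxy = 1163.3, Σx² = 686.82, Σy² = 2056
Sxx = Σx² − (Σx)²/n = 686.82 − 608.026667 = 78.793333
Sxy = Σxy − (Σx)(Σy)/n = 1163.3 − 1046.933333 = 116.366667
Syy = Σy² − (Σy)²/n = 2056 − 1802.666667 = 253.333333
R² = Sxy²/(Sxx·Syy) = (116.366667)²/(78.793333·253.333333) = 0.678384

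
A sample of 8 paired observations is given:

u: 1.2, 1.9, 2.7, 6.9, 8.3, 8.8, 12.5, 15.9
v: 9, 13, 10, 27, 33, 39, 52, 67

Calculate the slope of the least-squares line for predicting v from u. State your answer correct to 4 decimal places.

n = 8, Σx = 58.2, Σy = 250, Σxy = 2581.2, Σx² = 615.34
Sxx = Σx² − (Σx)²/n = 615.34 − 423.405 = 191.935
Sxy = Σxy − (Σx)(Σy)/n = 2581.2 − 1818.75 = 762.45
b = Sxy/Sxx = 762.45/191.935 = 3.972439

3.9724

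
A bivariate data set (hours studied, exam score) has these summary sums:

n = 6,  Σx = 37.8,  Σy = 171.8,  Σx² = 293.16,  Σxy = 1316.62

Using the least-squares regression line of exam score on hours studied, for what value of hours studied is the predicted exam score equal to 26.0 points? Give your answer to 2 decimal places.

Sxx = Σx² − (Σx)²/n = 293.16 − 238.14 = 55.02
Sxy = Σxy − (Σx)(Σy)/n = 1316.62 − 1082.34 = 234.28
b = Sxy/Sxx = 234.28/55.02 = 4.258088
a = ȳ − b·x̄ = 28.633333 − 4.258088·6.3 = 1.807379
Set a + b·x = 26.0: x = (26.0 − 1.807379) / 4.258088 = 5.681569

5.68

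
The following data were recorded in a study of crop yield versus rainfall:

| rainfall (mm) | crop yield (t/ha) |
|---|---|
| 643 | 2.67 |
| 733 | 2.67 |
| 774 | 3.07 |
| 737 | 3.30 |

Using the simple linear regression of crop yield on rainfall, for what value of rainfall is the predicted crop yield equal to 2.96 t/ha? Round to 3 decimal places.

731.648

n = 4, Σx = 2887, Σy = 11.71, Σxy = 8482.2, Σx² = 2092983
Sxx = Σx² − (Σx)²/n = 2092983 − 2083692.25 = 9290.75
Sxy = Σxy − (Σx)(Σy)/n = 8482.2 − 8451.6925 = 30.5075
b = Sxy/Sxx = 30.5075/9290.75 = 0.003284
a = ȳ − b·x̄ = 2.9275 − 0.003284·721.75 = 0.557531
Set a + b·x = 2.96: x = (2.96 − 0.557531) / 0.003284 = 731.647546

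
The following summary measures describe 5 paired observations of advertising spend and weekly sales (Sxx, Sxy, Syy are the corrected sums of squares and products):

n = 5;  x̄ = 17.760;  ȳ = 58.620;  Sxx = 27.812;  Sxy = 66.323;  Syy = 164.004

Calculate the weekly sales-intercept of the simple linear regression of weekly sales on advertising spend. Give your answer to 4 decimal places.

16.2679

b = Sxy/Sxx = 66.323/27.812 = 2.384690
a = ȳ − b·x̄ = 58.62 − 2.384690·17.76 = 16.267905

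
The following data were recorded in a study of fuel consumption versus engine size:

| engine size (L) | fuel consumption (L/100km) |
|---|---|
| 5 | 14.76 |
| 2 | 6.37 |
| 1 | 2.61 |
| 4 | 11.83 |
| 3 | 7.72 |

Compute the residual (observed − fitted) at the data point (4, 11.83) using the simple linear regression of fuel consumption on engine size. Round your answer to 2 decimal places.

0.20

n = 5, Σx = 15, Σy = 43.29, Σxy = 159.63, Σx² = 55
Sxx = Σx² − (Σx)²/n = 55 − 45 = 10
Sxy = Σxy − (Σx)(Σy)/n = 159.63 − 129.87 = 29.76
b = Sxy/Sxx = 29.76/10 = 2.976
a = ȳ − b·x̄ = 8.658 − 2.976·3 = -0.27
ŷ(4) = -0.27 + 2.976·4 = 11.634
residual = y − ŷ = 11.83 − 11.634 = 0.196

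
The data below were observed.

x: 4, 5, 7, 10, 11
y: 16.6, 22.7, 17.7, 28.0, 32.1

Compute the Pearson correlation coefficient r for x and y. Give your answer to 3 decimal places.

0.869

n = 5, Σx = 37, Σy = 117.1, Σxy = 936.9, Σx² = 311, Σy² = 2918.55
Sxx = Σx² − (Σx)²/n = 311 − 273.8 = 37.2
Sxy = Σxy − (Σx)(Σy)/n = 936.9 − 866.54 = 70.36
Syy = Σy² − (Σy)²/n = 2918.55 − 2742.482 = 176.068
r = Sxy/√(Sxx·Syy) = 70.36/√(6549.7296) = 70.36/80.930400 = 0.869389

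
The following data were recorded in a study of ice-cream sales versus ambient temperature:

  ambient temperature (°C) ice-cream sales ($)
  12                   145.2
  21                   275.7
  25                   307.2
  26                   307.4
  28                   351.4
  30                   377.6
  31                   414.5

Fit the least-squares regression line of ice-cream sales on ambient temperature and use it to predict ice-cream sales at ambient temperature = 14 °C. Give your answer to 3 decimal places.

169.978

n = 7, Σx = 173, Σy = 2179, Σxy = 57221.2, Σx² = 4531
Sxx = Σx² − (Σx)²/n = 4531 − 4275.571429 = 255.428571
Sxy = Σxy − (Σx)(Σy)/n = 57221.2 − 53852.428571 = 3368.771429
b = Sxy/Sxx = 3368.771429/255.428571 = 13.188702
a = ȳ − b·x̄ = 311.285714 − 13.188702·24.714286 = -14.663647
ŷ(14) = a + b·14 = -14.663647 + 13.188702·14 = 169.978188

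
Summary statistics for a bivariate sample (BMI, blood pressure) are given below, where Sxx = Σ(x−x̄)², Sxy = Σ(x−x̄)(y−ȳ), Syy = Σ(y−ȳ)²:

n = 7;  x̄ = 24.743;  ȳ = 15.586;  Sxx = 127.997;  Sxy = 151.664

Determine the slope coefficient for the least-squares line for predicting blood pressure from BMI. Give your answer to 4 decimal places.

1.1849

b = Sxy/Sxx = 151.664/127.997 = 1.184903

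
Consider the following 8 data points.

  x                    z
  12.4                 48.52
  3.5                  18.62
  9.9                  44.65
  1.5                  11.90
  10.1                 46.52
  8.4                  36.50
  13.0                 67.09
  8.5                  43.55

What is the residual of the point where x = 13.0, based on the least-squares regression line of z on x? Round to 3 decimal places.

n = 8, Σx = 67.3, Σy = 317.35, Σxy = 3145.5, Σx² = 680.09
Sxx = Σx² − (Σx)²/n = 680.09 − 566.16125 = 113.92875
Sxy = Σxy − (Σx)(Σy)/n = 3145.5 − 2669.706875 = 475.793125
b = Sxy/Sxx = 475.793125/113.92875 = 4.176234
a = ȳ − b·x̄ = 39.66875 − 4.176234·8.4125 = 4.536181
ŷ(13.0) = 4.536181 + 4.176234·13 = 58.827224
residual = y − ŷ = 67.09 − 58.827224 = 8.262776

8.263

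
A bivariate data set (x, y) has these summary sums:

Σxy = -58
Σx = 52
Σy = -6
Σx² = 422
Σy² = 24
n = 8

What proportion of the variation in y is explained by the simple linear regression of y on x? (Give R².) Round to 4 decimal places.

Sxx = Σx² − (Σx)²/n = 422 − 338 = 84
Sxy = Σxy − (Σx)(Σy)/n = -58 − (-39) = -19
Syy = Σy² − (Σy)²/n = 24 − 4.5 = 19.5
R² = Sxy²/(Sxx·Syy) = (-19)²/(84·19.5) = 0.220391

0.2204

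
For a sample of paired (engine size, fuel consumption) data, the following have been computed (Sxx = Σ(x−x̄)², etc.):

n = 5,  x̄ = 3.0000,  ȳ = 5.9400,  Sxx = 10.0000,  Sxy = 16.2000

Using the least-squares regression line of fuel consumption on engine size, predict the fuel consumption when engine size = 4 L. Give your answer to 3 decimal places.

7.560

b = Sxy/Sxx = 16.2/10 = 1.62
a = ȳ − b·x̄ = 5.94 − 1.62·3 = 1.08
ŷ(4) = a + b·4 = 1.08 + 1.62·4 = 7.56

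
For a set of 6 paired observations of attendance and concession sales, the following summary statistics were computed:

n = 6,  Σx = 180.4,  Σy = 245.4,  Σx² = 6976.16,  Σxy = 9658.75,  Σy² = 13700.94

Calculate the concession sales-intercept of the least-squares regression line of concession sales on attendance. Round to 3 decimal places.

Sxx = Σx² − (Σx)²/n = 6976.16 − 5424.026667 = 1552.133333
Sxy = Σxy − (Σx)(Σy)/n = 9658.75 − 7378.36 = 2280.39
b = Sxy/Sxx = 2280.39/1552.133333 = 1.469197
a = ȳ − b·x̄ = 40.9 − 1.469197·30.066667 = -3.273863

-3.274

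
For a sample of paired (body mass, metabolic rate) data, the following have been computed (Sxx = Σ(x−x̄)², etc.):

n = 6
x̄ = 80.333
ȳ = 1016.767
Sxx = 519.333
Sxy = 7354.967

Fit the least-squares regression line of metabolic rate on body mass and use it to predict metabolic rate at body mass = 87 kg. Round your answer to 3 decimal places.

1111.187

b = Sxy/Sxx = 7354.967/519.333 = 14.162333
a = ȳ − b·x̄ = 1016.767 − 14.162333·80.333 = -120.935715
ŷ(87) = a + b·87 = -120.935715 + 14.162333·87 = 1111.187276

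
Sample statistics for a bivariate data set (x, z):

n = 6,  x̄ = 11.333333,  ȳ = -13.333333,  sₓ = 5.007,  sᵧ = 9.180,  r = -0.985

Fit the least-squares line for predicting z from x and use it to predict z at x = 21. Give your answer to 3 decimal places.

b = r · sᵧ/sₓ = -0.985 · 9.18/5.007 = -1.805932
a = ȳ − b·x̄ = -13.333333 − (-1.805932)·11.333333 = 7.133892
ŷ(21) = a + b·21 = 7.133892 + (-1.805932)·21 = -30.790673

-30.791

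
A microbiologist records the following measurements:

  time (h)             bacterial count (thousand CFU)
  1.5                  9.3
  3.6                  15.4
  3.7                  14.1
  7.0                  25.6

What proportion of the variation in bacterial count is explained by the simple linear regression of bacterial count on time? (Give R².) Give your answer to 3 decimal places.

0.985

n = 4, Σx = 15.8, Σy = 64.4, Σxy = 300.76, Σx² = 77.9, Σy² = 1177.82
Sxx = Σx² − (Σx)²/n = 77.9 − 62.41 = 15.49
Sxy = Σxy − (Σx)(Σy)/n = 300.76 − 254.38 = 46.38
Syy = Σy² − (Σy)²/n = 1177.82 − 1036.84 = 140.98
R² = Sxy²/(Sxx·Syy) = (46.38)²/(15.49·140.98) = 0.985037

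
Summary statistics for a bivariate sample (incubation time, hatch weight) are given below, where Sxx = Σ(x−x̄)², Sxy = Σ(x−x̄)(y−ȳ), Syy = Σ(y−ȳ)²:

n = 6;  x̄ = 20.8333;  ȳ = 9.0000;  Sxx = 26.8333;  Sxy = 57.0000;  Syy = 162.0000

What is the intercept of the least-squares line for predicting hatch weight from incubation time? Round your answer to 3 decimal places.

b = Sxy/Sxx = 57/26.8333 = 2.124226
a = ȳ − b·x̄ = 9 − 2.124226·20.8333 = -35.254643

-35.255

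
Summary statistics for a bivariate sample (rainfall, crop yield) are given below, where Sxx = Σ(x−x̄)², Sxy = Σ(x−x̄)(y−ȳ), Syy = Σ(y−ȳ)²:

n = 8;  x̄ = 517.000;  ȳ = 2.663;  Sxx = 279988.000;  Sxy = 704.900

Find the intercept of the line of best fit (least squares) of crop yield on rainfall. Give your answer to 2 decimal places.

1.36

b = Sxy/Sxx = 704.9/279988 = 0.002518
a = ȳ − b·x̄ = 2.663 − 0.002518·517 = 1.361397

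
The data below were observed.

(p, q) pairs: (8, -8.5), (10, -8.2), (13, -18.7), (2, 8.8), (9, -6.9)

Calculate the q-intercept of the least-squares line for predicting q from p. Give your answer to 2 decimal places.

13.42

n = 5, Σx = 42, Σy = -33.5, Σxy = -437.6, Σx² = 418
Sxx = Σx² − (Σx)²/n = 418 − 352.8 = 65.2
Sxy = Σxy − (Σx)(Σy)/n = -437.6 − (-281.4) = -156.2
b = Sxy/Sxx = -156.2/65.2 = -2.395706
a = ȳ − b·x̄ = -6.7 − (-2.395706)·8.4 = 13.423926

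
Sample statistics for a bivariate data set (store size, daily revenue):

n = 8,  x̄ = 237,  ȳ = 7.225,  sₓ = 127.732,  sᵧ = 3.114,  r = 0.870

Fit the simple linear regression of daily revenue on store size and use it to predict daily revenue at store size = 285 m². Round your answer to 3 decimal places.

8.243

b = r · sᵧ/sₓ = 0.87 · 3.114/127.732 = 0.021210
a = ȳ − b·x̄ = 7.225 − 0.021210·237 = 2.198259
ŷ(285) = a + b·285 = 2.198259 + 0.021210·285 = 8.243074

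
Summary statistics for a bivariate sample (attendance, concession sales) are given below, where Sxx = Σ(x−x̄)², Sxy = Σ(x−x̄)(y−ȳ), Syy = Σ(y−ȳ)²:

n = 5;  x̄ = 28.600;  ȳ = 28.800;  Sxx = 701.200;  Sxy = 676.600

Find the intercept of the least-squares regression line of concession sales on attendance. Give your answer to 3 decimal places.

1.203

b = Sxy/Sxx = 676.6/701.2 = 0.964917
a = ȳ − b·x̄ = 28.8 − 0.964917·28.6 = 1.203366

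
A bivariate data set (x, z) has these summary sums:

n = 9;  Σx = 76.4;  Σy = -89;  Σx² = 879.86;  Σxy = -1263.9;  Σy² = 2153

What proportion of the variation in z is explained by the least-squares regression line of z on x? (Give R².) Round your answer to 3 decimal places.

0.878

Sxx = Σx² − (Σx)²/n = 879.86 − 648.551111 = 231.308889
Sxy = Σxy − (Σx)(Σy)/n = -1263.9 − (-755.511111) = -508.388889
Syy = Σy² − (Σy)²/n = 2153 − 880.111111 = 1272.888889
R² = Sxy²/(Sxx·Syy) = (-508.388889)²/(231.308889·1272.888889) = 0.877828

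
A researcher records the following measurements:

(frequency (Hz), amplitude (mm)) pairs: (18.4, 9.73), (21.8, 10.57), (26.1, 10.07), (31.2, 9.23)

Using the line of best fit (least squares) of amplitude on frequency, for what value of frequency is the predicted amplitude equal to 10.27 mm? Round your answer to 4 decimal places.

17.5603

n = 4, Σx = 97.5, Σy = 39.6, Σxy = 960.261, Σx² = 2468.45
Sxx = Σx² − (Σx)²/n = 2468.45 − 2376.5625 = 91.8875
Sxy = Σxy − (Σx)(Σy)/n = 960.261 − 965.25 = -4.989
b = Sxy/Sxx = -4.989/91.8875 = -0.054295
a = ȳ − b·x̄ = 9.9 − (-0.054295)·24.375 = 11.223432
Set a + b·x = 10.27: x = (10.27 − 11.223432) / (-0.054295) = 17.560333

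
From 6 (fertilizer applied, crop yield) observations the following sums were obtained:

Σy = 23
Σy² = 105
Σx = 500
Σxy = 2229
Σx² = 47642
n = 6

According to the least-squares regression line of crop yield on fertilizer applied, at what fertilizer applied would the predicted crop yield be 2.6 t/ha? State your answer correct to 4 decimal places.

Sxx = Σx² − (Σx)²/n = 47642 − 41666.666667 = 5975.333333
Sxy = Σxy − (Σx)(Σy)/n = 2229 − 1916.666667 = 312.333333
b = Sxy/Sxx = 312.333333/5975.333333 = 0.052270
a = ȳ − b·x̄ = 3.833333 − 0.052270·83.333333 = -0.522537
Set a + b·x = 2.6: x = (2.6 − (-0.522537)) / 0.052270 = 59.738100

59.7381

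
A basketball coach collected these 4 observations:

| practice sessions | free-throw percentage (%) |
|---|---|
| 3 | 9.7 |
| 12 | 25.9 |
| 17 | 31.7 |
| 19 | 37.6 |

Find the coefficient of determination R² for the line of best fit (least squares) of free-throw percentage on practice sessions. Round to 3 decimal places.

0.990

n = 4, Σx = 51, Σy = 104.9, Σxy = 1593.2, Σx² = 803, Σy² = 3183.55
Sxx = Σx² − (Σx)²/n = 803 − 650.25 = 152.75
Sxy = Σxy − (Σx)(Σy)/n = 1593.2 − 1337.475 = 255.725
Syy = Σy² − (Σy)²/n = 3183.55 − 2751.0025 = 432.5475
R² = Sxy²/(Sxx·Syy) = (255.725)²/(152.75·432.5475) = 0.989763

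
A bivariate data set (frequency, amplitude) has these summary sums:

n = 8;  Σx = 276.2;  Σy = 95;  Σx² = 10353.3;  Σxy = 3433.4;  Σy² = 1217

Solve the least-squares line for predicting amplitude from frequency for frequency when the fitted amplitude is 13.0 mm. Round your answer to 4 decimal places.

Sxx = Σx² − (Σx)²/n = 10353.3 − 9535.805 = 817.495
Sxy = Σxy − (Σx)(Σy)/n = 3433.4 − 3279.875 = 153.525
b = Sxy/Sxx = 153.525/817.495 = 0.187799
a = ȳ − b·x̄ = 11.875 − 0.187799·34.525 = 5.391229
Set a + b·x = 13.0: x = (13.0 − 5.391229) / 0.187799 = 40.515437

40.5154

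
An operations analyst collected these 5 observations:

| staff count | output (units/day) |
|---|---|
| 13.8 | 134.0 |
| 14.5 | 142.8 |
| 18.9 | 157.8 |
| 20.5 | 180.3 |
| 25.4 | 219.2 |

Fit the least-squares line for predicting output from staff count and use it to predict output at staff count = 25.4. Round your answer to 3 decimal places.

n = 5, Σx = 93.1, Σy = 834.1, Σxy = 16166.05, Σx² = 1823.31
Sxx = Σx² − (Σx)²/n = 1823.31 − 1733.522 = 89.788
Sxy = Σxy − (Σx)(Σy)/n = 16166.05 − 15530.942 = 635.108
b = Sxy/Sxx = 635.108/89.788 = 7.073417
a = ȳ − b·x̄ = 166.82 − 7.073417·18.62 = 35.112968
ŷ(25.4) = a + b·25.4 = 35.112968 + 7.073417·25.4 = 214.777770

214.778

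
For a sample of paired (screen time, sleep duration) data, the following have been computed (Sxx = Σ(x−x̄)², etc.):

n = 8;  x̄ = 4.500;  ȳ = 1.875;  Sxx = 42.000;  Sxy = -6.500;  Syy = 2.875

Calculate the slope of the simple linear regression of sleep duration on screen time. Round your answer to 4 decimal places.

b = Sxy/Sxx = -6.5/42 = -0.154762

-0.1548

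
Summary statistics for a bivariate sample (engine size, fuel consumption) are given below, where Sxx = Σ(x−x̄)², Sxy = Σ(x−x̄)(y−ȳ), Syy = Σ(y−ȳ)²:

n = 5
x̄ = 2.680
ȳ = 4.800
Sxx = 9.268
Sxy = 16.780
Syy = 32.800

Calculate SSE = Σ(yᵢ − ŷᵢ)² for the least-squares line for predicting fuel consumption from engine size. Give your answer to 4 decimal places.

2.4193

b = Sxy/Sxx = 16.78/9.268 = 1.810531
SSE = Syy − b·Sxy = 32.8 − 1.810531·16.78 = 2.419292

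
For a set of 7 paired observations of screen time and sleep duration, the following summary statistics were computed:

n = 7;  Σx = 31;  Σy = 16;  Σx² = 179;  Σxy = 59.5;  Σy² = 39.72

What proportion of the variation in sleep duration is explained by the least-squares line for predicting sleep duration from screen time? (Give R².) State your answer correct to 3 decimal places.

0.982

Sxx = Σx² − (Σx)²/n = 179 − 137.285714 = 41.714286
Sxy = Σxy − (Σx)(Σy)/n = 59.5 − 70.857143 = -11.357143
Syy = Σy² − (Σy)²/n = 39.72 − 36.571429 = 3.148571
R² = Sxy²/(Sxx·Syy) = (-11.357143)²/(41.714286·3.148571) = 0.982064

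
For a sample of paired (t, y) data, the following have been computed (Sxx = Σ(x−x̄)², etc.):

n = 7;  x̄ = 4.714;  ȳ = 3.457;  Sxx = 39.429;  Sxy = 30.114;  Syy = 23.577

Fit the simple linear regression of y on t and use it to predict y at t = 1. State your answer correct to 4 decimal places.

0.6204

b = Sxy/Sxx = 30.114/39.429 = 0.763753
a = ȳ − b·x̄ = 3.457 − 0.763753·4.714 = -0.143330
ŷ(1) = a + b·1 = -0.143330 + 0.763753·1 = 0.620423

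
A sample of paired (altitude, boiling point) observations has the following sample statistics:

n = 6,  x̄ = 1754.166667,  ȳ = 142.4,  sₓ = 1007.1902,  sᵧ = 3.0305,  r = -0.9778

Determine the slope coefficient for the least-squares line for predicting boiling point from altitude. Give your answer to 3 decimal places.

-0.003

b = r · sᵧ/sₓ = -0.9778 · 3.0305/1007.1902 = -0.002942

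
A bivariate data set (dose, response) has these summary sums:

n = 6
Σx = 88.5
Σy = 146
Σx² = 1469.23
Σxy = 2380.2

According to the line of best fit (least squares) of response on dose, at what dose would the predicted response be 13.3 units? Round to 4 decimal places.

Sxx = Σx² − (Σx)²/n = 1469.23 − 1305.375 = 163.855
Sxy = Σxy − (Σx)(Σy)/n = 2380.2 − 2153.5 = 226.7
b = Sxy/Sxx = 226.7/163.855 = 1.383540
a = ȳ − b·x̄ = 24.333333 − 1.383540·14.75 = 3.926114
Set a + b·x = 13.3: x = (13.3 − 3.926114) / 1.383540 = 6.775290

6.7753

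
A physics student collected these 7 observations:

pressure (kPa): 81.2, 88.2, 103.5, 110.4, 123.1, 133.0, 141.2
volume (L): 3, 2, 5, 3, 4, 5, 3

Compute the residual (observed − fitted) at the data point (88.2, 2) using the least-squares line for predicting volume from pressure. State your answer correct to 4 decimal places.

n = 7, Σx = 780.6, Σy = 25, Σxy = 2849.7, Σx² = 90053.14
Sxx = Σx² − (Σx)²/n = 90053.14 − 87048.051429 = 3005.088571
Sxy = Σxy − (Σx)(Σy)/n = 2849.7 − 2787.857143 = 61.842857
b = Sxy/Sxx = 61.842857/3005.088571 = 0.020579
a = ȳ − b·x̄ = 3.571429 − 0.020579·111.514286 = 1.276534
ŷ(88.2) = 1.276534 + 0.020579·88.2 = 3.091635
residual = y − ŷ = 2 − 3.091635 = -1.091635

-1.0916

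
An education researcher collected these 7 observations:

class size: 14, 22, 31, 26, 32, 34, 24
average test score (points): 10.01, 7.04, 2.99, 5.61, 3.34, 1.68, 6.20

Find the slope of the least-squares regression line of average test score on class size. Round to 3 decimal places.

n = 7, Σx = 183, Σy = 36.87, Σxy = 846.37, Σx² = 5073
Sxx = Σx² − (Σx)²/n = 5073 − 4784.142857 = 288.857143
Sxy = Σxy − (Σx)(Σy)/n = 846.37 − 963.887143 = -117.517143
b = Sxy/Sxx = -117.517143/288.857143 = -0.406835

-0.407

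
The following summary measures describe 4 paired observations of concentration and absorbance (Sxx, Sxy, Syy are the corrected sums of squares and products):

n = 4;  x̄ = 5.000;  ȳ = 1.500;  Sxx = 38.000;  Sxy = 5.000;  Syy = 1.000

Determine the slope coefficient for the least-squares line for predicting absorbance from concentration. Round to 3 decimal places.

0.132

b = Sxy/Sxx = 5/38 = 0.131579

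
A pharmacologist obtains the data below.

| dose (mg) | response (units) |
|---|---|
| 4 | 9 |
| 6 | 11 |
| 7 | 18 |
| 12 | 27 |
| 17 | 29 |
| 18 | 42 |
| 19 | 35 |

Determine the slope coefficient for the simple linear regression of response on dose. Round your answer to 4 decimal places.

n = 7, Σx = 83, Σy = 171, Σxy = 2466, Σx² = 1219
Sxx = Σx² − (Σx)²/n = 1219 − 984.142857 = 234.857143
Sxy = Σxy − (Σx)(Σy)/n = 2466 − 2027.571429 = 438.428571
b = Sxy/Sxx = 438.428571/234.857143 = 1.866788

1.8668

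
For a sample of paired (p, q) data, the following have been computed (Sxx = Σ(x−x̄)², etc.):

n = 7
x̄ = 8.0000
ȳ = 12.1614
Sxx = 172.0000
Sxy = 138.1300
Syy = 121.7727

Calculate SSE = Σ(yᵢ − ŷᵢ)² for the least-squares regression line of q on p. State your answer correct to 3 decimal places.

b = Sxy/Sxx = 138.13/172 = 0.803081
SSE = Syy − b·Sxy = 121.7727 − 0.803081·138.13 = 10.843067

10.843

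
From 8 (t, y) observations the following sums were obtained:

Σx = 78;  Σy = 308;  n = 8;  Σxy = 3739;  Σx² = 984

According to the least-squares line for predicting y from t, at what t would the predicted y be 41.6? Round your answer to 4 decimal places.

10.6914

Sxx = Σx² − (Σx)²/n = 984 − 760.5 = 223.5
Sxy = Σxy − (Σx)(Σy)/n = 3739 − 3003 = 736
b = Sxy/Sxx = 736/223.5 = 3.293065
a = ȳ − b·x̄ = 38.5 − 3.293065·9.75 = 6.392617
Set a + b·x = 41.6: x = (41.6 − 6.392617) / 3.293065 = 10.691372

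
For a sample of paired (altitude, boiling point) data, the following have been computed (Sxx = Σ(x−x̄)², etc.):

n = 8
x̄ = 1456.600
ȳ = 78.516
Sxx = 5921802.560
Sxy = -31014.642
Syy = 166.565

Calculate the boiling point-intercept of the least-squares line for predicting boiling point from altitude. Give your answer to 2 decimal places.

86.14

b = Sxy/Sxx = -31014.642/5921802.56 = -0.005237
a = ȳ − b·x̄ = 78.516 − (-0.005237)·1456.6 = 86.144746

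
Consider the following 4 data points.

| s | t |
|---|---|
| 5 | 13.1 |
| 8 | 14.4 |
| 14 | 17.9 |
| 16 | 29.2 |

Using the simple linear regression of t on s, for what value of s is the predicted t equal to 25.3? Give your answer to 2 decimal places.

16.17

n = 4, Σx = 43, Σy = 74.6, Σxy = 898.5, Σx² = 541
Sxx = Σx² − (Σx)²/n = 541 − 462.25 = 78.75
Sxy = Σxy − (Σx)(Σy)/n = 898.5 − 801.95 = 96.55
b = Sxy/Sxx = 96.55/78.75 = 1.226032
a = ȳ − b·x̄ = 18.65 − 1.226032·10.75 = 5.470159
Set a + b·x = 25.3: x = (25.3 − 5.470159) / 1.226032 = 16.174003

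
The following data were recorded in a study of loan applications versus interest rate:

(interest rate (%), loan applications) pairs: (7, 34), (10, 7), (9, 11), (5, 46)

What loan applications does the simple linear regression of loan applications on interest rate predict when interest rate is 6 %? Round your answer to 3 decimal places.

n = 4, Σx = 31, Σy = 98, Σxy = 637, Σx² = 255
Sxx = Σx² − (Σx)²/n = 255 − 240.25 = 14.75
Sxy = Σxy − (Σx)(Σy)/n = 637 − 759.5 = -122.5
b = Sxy/Sxx = -122.5/14.75 = -8.305085
a = ȳ − b·x̄ = 24.5 − (-8.305085)·7.75 = 88.864407
ŷ(6) = a + b·6 = 88.864407 + (-8.305085)·6 = 39.033898

39.034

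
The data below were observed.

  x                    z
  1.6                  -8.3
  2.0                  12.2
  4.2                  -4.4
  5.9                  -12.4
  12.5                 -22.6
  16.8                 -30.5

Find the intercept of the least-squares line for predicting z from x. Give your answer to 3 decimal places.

n = 6, Σx = 43, Σy = -66, Σxy = -875.42, Σx² = 497.5
Sxx = Σx² − (Σx)²/n = 497.5 − 308.166667 = 189.333333
Sxy = Σxy − (Σx)(Σy)/n = -875.42 − (-473) = -402.42
b = Sxy/Sxx = -402.42/189.333333 = -2.125458
a = ȳ − b·x̄ = -11 − (-2.125458)·7.166667 = 4.232447

4.232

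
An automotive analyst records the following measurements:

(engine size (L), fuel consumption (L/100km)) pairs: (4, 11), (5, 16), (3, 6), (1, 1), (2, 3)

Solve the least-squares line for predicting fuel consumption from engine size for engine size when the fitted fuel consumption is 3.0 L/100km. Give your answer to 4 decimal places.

n = 5, Σx = 15, Σy = 37, Σxy = 149, Σx² = 55
Sxx = Σx² − (Σx)²/n = 55 − 45 = 10
Sxy = Σxy − (Σx)(Σy)/n = 149 − 111 = 38
b = Sxy/Sxx = 38/10 = 3.8
a = ȳ − b·x̄ = 7.4 − 3.8·3 = -4
Set a + b·x = 3.0: x = (3.0 − (-4)) / 3.8 = 1.842105

1.8421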